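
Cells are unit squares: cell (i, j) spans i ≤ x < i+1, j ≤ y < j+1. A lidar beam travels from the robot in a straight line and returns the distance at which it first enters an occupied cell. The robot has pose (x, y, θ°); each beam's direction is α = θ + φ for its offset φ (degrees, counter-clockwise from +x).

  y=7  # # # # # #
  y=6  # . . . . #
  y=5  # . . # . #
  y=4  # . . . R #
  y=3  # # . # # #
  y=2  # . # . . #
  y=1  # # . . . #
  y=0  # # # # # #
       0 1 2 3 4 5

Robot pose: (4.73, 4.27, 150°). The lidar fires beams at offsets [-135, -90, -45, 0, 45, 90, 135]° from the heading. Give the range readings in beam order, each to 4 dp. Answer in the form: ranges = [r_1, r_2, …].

beam 1: φ=-135°, α=15°
  d=(0.9659,0.2588)  start (4,4)  tX=0.2795 tY=2.8205  stride 1/|dx|=1.0353 1/|dy|=3.8637
    cross x-line → (5,4), t=0.2795 (wall)
  → r_1 = 0.2795
beam 2: φ=-90°, α=60°
  d=(0.5000,0.8660)  start (4,4)  tX=0.5400 tY=0.8429  stride 1/|dx|=2.0000 1/|dy|=1.1547
    cross x-line → (5,4), t=0.5400 (wall)
  → r_2 = 0.5400
beam 3: φ=-45°, α=105°
  d=(-0.2588,0.9659)  start (4,4)  tX=2.8205 tY=0.7558  stride 1/|dx|=3.8637 1/|dy|=1.0353
    cross y-line → (4,5), t=0.7558
    cross y-line → (4,6), t=1.7910
    cross x-line → (3,6), t=2.8205
    cross y-line → (3,7), t=2.8263 (wall)
  → r_3 = 2.8263
beam 4: φ=0°, α=150°
  d=(-0.8660,0.5000)  start (4,4)  tX=0.8429 tY=1.4600  stride 1/|dx|=1.1547 1/|dy|=2.0000
    cross x-line → (3,4), t=0.8429
    cross y-line → (3,5), t=1.4600 (wall)
  → r_4 = 1.4600
beam 5: φ=45°, α=195°
  d=(-0.9659,-0.2588)  start (4,4)  tX=0.7558 tY=1.0432  stride 1/|dx|=1.0353 1/|dy|=3.8637
    cross x-line → (3,4), t=0.7558
    cross y-line → (3,3), t=1.0432 (wall)
  → r_5 = 1.0432
beam 6: φ=90°, α=240°
  d=(-0.5000,-0.8660)  start (4,4)  tX=1.4600 tY=0.3118  stride 1/|dx|=2.0000 1/|dy|=1.1547
    cross y-line → (4,3), t=0.3118 (wall)
  → r_6 = 0.3118
beam 7: φ=135°, α=285°
  d=(0.2588,-0.9659)  start (4,4)  tX=1.0432 tY=0.2795  stride 1/|dx|=3.8637 1/|dy|=1.0353
    cross y-line → (4,3), t=0.2795 (wall)
  → r_7 = 0.2795

ranges = [0.2795, 0.5400, 2.8263, 1.4600, 1.0432, 0.3118, 0.2795]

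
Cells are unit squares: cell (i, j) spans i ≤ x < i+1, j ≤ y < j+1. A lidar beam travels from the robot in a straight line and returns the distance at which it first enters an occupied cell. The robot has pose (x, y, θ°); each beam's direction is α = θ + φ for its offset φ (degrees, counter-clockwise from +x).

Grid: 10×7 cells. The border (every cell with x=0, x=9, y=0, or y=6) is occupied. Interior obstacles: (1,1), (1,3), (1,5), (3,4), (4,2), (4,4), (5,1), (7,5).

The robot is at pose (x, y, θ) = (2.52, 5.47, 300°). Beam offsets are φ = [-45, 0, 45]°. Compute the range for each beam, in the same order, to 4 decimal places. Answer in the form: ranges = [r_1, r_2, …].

beam 1: φ=-45°, α=255°
  direction (-0.2588, -0.9659); cell (2,5); t to first gridline: x 2.0091, y 0.4866 (then +3.8637 / +1.0353)
    (2,4) via y @ 0.4866
    (2,3) via y @ 1.5219
    (1,3) via x @ 2.0091  # hit
  → r_1 = 2.0091
beam 2: φ=0°, α=300°
  direction (0.5000, -0.8660); cell (2,5); t to first gridline: x 0.9600, y 0.5427 (then +2.0000 / +1.1547)
    (2,4) via y @ 0.5427
    (3,4) via x @ 0.9600  # hit
  → r_2 = 0.9600
beam 3: φ=45°, α=345°
  direction (0.9659, -0.2588); cell (2,5); t to first gridline: x 0.4969, y 1.8159 (then +1.0353 / +3.8637)
    (3,5) via x @ 0.4969
    (4,5) via x @ 1.5322
    (4,4) via y @ 1.8159  # hit
  → r_3 = 1.8159

ranges = [2.0091, 0.9600, 1.8159]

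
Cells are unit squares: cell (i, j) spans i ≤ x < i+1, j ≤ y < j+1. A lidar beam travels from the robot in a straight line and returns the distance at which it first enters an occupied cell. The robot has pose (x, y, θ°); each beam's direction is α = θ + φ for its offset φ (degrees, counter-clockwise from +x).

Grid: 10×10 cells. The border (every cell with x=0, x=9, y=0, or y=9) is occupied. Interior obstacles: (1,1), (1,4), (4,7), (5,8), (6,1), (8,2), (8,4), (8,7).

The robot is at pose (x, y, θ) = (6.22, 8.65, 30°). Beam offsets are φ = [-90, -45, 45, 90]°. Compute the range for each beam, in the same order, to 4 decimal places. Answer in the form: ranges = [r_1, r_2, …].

beam 1: φ=-90°, α=300°
  direction (0.5000, -0.8660); cell (6,8); t to first gridline: x 1.5600, y 0.7506 (then +2.0000 / +1.1547)
    (6,7) via y @ 0.7506
    (7,7) via x @ 1.5600
    (7,6) via y @ 1.9053
    (7,5) via y @ 3.0600
    (8,5) via x @ 3.5600
    (8,4) via y @ 4.2147  # hit
  → r_1 = 4.2147
beam 2: φ=-45°, α=345°
  direction (0.9659, -0.2588); cell (6,8); t to first gridline: x 0.8075, y 2.5114 (then +1.0353 / +3.8637)
    (7,8) via x @ 0.8075
    (8,8) via x @ 1.8428
    (8,7) via y @ 2.5114  # hit
  → r_2 = 2.5114
beam 3: φ=45°, α=75°
  direction (0.2588, 0.9659); cell (6,8); t to first gridline: x 3.0137, y 0.3623 (then +3.8637 / +1.0353)
    (6,9) via y @ 0.3623  # hit
  → r_3 = 0.3623
beam 4: φ=90°, α=120°
  direction (-0.5000, 0.8660); cell (6,8); t to first gridline: x 0.4400, y 0.4041 (then +2.0000 / +1.1547)
    (6,9) via y @ 0.4041  # hit
  → r_4 = 0.4041

ranges = [4.2147, 2.5114, 0.3623, 0.4041]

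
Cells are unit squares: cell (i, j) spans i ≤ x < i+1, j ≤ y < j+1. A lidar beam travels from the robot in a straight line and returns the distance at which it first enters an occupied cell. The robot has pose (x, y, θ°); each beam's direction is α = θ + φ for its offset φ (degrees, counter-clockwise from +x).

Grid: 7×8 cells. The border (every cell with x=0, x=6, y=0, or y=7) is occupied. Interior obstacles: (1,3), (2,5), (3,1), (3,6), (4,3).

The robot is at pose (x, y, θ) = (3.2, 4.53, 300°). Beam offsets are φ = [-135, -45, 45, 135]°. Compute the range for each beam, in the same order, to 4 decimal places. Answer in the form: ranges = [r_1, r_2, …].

ranges = [2.2776, 3.6545, 2.8988, 1.5219]

beam 1: φ=-135°, α=165°
  dir = (cos 165°, sin 165°) = (-0.9659, 0.2588); from cell (3,4)
  next x-line at t=0.2071, next y-line at t=1.8159; Δt_x=1.0353, Δt_y=3.8637
    x: enter (2,4) at t=0.2071
    x: enter (1,4) at t=1.2423
    y: enter (1,5) at t=1.8159
    x: enter (0,5) at t=2.2776 ← occupied
  → r_1 = 2.2776
beam 2: φ=-45°, α=255°
  dir = (cos 255°, sin 255°) = (-0.2588, -0.9659); from cell (3,4)
  next x-line at t=0.7727, next y-line at t=0.5487; Δt_x=3.8637, Δt_y=1.0353
    y: enter (3,3) at t=0.5487
    x: enter (2,3) at t=0.7727
    y: enter (2,2) at t=1.5840
    y: enter (2,1) at t=2.6192
    y: enter (2,0) at t=3.6545 ← occupied
  → r_2 = 3.6545
beam 3: φ=45°, α=345°
  dir = (cos 345°, sin 345°) = (0.9659, -0.2588); from cell (3,4)
  next x-line at t=0.8282, next y-line at t=2.0478; Δt_x=1.0353, Δt_y=3.8637
    x: enter (4,4) at t=0.8282
    x: enter (5,4) at t=1.8635
    y: enter (5,3) at t=2.0478
    x: enter (6,3) at t=2.8988 ← occupied
  → r_3 = 2.8988
beam 4: φ=135°, α=75°
  dir = (cos 75°, sin 75°) = (0.2588, 0.9659); from cell (3,4)
  next x-line at t=3.0910, next y-line at t=0.4866; Δt_x=3.8637, Δt_y=1.0353
    y: enter (3,5) at t=0.4866
    y: enter (3,6) at t=1.5219 ← occupied
  → r_4 = 1.5219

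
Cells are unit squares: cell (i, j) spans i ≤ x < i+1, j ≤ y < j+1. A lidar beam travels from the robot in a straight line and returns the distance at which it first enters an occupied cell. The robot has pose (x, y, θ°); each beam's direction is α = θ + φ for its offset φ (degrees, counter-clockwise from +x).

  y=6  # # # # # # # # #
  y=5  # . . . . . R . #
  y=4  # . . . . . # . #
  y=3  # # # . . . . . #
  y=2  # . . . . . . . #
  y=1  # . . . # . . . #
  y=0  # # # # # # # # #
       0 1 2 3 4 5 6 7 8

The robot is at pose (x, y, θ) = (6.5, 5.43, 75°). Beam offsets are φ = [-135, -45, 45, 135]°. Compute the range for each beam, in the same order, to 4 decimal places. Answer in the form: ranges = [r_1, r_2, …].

ranges = [0.4965, 1.1400, 0.6582, 4.0415]

beam 1: φ=-135°, α=300°
  cosα=0.5000 sinα=-0.8660 | (6,5) | tMaxX 1.0000 tMaxY 0.4965 | tΔX 2.0000 tΔY 1.1547
    t=0.4965 [y] (6,4) — stop
  → r_1 = 0.4965
beam 2: φ=-45°, α=30°
  cosα=0.8660 sinα=0.5000 | (6,5) | tMaxX 0.5774 tMaxY 1.1400 | tΔX 1.1547 tΔY 2.0000
    t=0.5774 [x] (7,5)
    t=1.1400 [y] (7,6) — stop
  → r_2 = 1.1400
beam 3: φ=45°, α=120°
  cosα=-0.5000 sinα=0.8660 | (6,5) | tMaxX 1.0000 tMaxY 0.6582 | tΔX 2.0000 tΔY 1.1547
    t=0.6582 [y] (6,6) — stop
  → r_3 = 0.6582
beam 4: φ=135°, α=210°
  cosα=-0.8660 sinα=-0.5000 | (6,5) | tMaxX 0.5774 tMaxY 0.8600 | tΔX 1.1547 tΔY 2.0000
    t=0.5774 [x] (5,5)
    t=0.8600 [y] (5,4)
    t=1.7321 [x] (4,4)
    t=2.8600 [y] (4,3)
    t=2.8868 [x] (3,3)
    t=4.0415 [x] (2,3) — stop
  → r_4 = 4.0415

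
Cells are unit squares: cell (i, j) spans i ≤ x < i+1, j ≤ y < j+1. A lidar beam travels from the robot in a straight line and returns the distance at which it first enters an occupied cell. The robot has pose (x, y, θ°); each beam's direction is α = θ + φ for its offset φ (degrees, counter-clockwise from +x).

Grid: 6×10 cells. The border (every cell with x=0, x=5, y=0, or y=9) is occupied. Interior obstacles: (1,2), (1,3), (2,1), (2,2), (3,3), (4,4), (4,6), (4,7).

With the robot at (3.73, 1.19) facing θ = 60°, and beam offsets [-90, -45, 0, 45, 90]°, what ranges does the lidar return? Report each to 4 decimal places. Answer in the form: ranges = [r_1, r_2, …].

ranges = [0.3800, 1.3148, 2.5400, 1.8738, 0.8429]

beam 1: φ=-90°, α=330°
  d=(0.8660,-0.5000)  start (3,1)  tX=0.3118 tY=0.3800  stride 1/|dx|=1.1547 1/|dy|=2.0000
    cross x-line → (4,1), t=0.3118
    cross y-line → (4,0), t=0.3800 (wall)
  → r_1 = 0.3800
beam 2: φ=-45°, α=15°
  d=(0.9659,0.2588)  start (3,1)  tX=0.2795 tY=3.1296  stride 1/|dx|=1.0353 1/|dy|=3.8637
    cross x-line → (4,1), t=0.2795
    cross x-line → (5,1), t=1.3148 (wall)
  → r_2 = 1.3148
beam 3: φ=0°, α=60°
  d=(0.5000,0.8660)  start (3,1)  tX=0.5400 tY=0.9353  stride 1/|dx|=2.0000 1/|dy|=1.1547
    cross x-line → (4,1), t=0.5400
    cross y-line → (4,2), t=0.9353
    cross y-line → (4,3), t=2.0900
    cross x-line → (5,3), t=2.5400 (wall)
  → r_3 = 2.5400
beam 4: φ=45°, α=105°
  d=(-0.2588,0.9659)  start (3,1)  tX=2.8205 tY=0.8386  stride 1/|dx|=3.8637 1/|dy|=1.0353
    cross y-line → (3,2), t=0.8386
    cross y-line → (3,3), t=1.8738 (wall)
  → r_4 = 1.8738
beam 5: φ=90°, α=150°
  d=(-0.8660,0.5000)  start (3,1)  tX=0.8429 tY=1.6200  stride 1/|dx|=1.1547 1/|dy|=2.0000
    cross x-line → (2,1), t=0.8429 (wall)
  → r_5 = 0.8429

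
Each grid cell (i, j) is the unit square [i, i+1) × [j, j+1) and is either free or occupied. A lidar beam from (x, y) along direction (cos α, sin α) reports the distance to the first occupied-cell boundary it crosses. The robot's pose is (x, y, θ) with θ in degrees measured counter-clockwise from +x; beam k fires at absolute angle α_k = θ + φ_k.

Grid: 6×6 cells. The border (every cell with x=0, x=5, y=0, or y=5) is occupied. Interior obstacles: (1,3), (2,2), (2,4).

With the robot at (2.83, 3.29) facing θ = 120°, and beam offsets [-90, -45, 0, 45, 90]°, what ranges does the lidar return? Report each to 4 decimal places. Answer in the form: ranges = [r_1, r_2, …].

ranges = [2.5057, 1.7703, 0.8198, 0.8593, 0.5800]

beam 1: φ=-90°, α=30°
  cosα=0.8660 sinα=0.5000 | (2,3) | tMaxX 0.1963 tMaxY 1.4200 | tΔX 1.1547 tΔY 2.0000
    t=0.1963 [x] (3,3)
    t=1.3510 [x] (4,3)
    t=1.4200 [y] (4,4)
    t=2.5057 [x] (5,4) — stop
  → r_1 = 2.5057
beam 2: φ=-45°, α=75°
  cosα=0.2588 sinα=0.9659 | (2,3) | tMaxX 0.6568 tMaxY 0.7350 | tΔX 3.8637 tΔY 1.0353
    t=0.6568 [x] (3,3)
    t=0.7350 [y] (3,4)
    t=1.7703 [y] (3,5) — stop
  → r_2 = 1.7703
beam 3: φ=0°, α=120°
  cosα=-0.5000 sinα=0.8660 | (2,3) | tMaxX 1.6600 tMaxY 0.8198 | tΔX 2.0000 tΔY 1.1547
    t=0.8198 [y] (2,4) — stop
  → r_3 = 0.8198
beam 4: φ=45°, α=165°
  cosα=-0.9659 sinα=0.2588 | (2,3) | tMaxX 0.8593 tMaxY 2.7432 | tΔX 1.0353 tΔY 3.8637
    t=0.8593 [x] (1,3) — stop
  → r_4 = 0.8593
beam 5: φ=90°, α=210°
  cosα=-0.8660 sinα=-0.5000 | (2,3) | tMaxX 0.9584 tMaxY 0.5800 | tΔX 1.1547 tΔY 2.0000
    t=0.5800 [y] (2,2) — stop
  → r_5 = 0.5800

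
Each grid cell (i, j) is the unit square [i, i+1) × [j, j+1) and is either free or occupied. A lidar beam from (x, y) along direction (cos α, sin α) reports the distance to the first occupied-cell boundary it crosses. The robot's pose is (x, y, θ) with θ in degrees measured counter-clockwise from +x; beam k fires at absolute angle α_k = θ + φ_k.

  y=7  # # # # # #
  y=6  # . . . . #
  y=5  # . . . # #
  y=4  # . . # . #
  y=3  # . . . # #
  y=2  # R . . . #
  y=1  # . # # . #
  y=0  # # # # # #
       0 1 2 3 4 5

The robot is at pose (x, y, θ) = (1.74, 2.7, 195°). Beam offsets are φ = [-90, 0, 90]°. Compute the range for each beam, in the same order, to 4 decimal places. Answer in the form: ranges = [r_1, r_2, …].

beam 1: φ=-90°, α=105°
  dir = (cos 105°, sin 105°) = (-0.2588, 0.9659); from cell (1,2)
  next x-line at t=2.8591, next y-line at t=0.3106; Δt_x=3.8637, Δt_y=1.0353
    y: enter (1,3) at t=0.3106
    y: enter (1,4) at t=1.3459
    y: enter (1,5) at t=2.3811
    x: enter (0,5) at t=2.8591 ← occupied
  → r_1 = 2.8591
beam 2: φ=0°, α=195°
  dir = (cos 195°, sin 195°) = (-0.9659, -0.2588); from cell (1,2)
  next x-line at t=0.7661, next y-line at t=2.7046; Δt_x=1.0353, Δt_y=3.8637
    x: enter (0,2) at t=0.7661 ← occupied
  → r_2 = 0.7661
beam 3: φ=90°, α=285°
  dir = (cos 285°, sin 285°) = (0.2588, -0.9659); from cell (1,2)
  next x-line at t=1.0046, next y-line at t=0.7247; Δt_x=3.8637, Δt_y=1.0353
    y: enter (1,1) at t=0.7247
    x: enter (2,1) at t=1.0046 ← occupied
  → r_3 = 1.0046

ranges = [2.8591, 0.7661, 1.0046]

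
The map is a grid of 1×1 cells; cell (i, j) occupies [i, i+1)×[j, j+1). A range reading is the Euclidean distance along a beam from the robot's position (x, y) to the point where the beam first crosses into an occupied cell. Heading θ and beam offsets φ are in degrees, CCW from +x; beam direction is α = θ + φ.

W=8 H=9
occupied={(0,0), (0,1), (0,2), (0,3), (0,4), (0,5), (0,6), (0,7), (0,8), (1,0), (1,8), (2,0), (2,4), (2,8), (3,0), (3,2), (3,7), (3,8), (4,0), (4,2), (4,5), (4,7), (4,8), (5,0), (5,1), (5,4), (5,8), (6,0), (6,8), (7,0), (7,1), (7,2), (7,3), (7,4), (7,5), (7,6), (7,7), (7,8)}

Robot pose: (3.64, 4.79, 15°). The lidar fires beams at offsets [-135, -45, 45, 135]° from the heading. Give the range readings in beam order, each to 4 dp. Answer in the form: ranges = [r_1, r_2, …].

ranges = [4.3763, 1.5704, 0.7200, 3.0484]

beam 1: φ=-135°, α=240°
  cosα=-0.5000 sinα=-0.8660 | (3,4) | tMaxX 1.2800 tMaxY 0.9122 | tΔX 2.0000 tΔY 1.1547
    t=0.9122 [y] (3,3)
    t=1.2800 [x] (2,3)
    t=2.0669 [y] (2,2)
    t=3.2216 [y] (2,1)
    t=3.2800 [x] (1,1)
    t=4.3763 [y] (1,0) — stop
  → r_1 = 4.3763
beam 2: φ=-45°, α=330°
  cosα=0.8660 sinα=-0.5000 | (3,4) | tMaxX 0.4157 tMaxY 1.5800 | tΔX 1.1547 tΔY 2.0000
    t=0.4157 [x] (4,4)
    t=1.5704 [x] (5,4) — stop
  → r_2 = 1.5704
beam 3: φ=45°, α=60°
  cosα=0.5000 sinα=0.8660 | (3,4) | tMaxX 0.7200 tMaxY 0.2425 | tΔX 2.0000 tΔY 1.1547
    t=0.2425 [y] (3,5)
    t=0.7200 [x] (4,5) — stop
  → r_3 = 0.7200
beam 4: φ=135°, α=150°
  cosα=-0.8660 sinα=0.5000 | (3,4) | tMaxX 0.7390 tMaxY 0.4200 | tΔX 1.1547 tΔY 2.0000
    t=0.4200 [y] (3,5)
    t=0.7390 [x] (2,5)
    t=1.8937 [x] (1,5)
    t=2.4200 [y] (1,6)
    t=3.0484 [x] (0,6) — stop
  → r_4 = 3.0484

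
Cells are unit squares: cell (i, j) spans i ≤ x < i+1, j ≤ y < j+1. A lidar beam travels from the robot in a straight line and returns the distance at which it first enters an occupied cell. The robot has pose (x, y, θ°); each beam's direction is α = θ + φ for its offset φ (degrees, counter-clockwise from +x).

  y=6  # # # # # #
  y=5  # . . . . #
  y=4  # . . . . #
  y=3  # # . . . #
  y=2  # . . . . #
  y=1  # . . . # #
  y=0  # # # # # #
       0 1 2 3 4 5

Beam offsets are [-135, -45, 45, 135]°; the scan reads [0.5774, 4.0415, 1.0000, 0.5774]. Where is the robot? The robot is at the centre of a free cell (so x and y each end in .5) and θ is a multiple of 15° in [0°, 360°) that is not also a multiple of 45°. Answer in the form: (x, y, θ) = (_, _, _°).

The pose lattice has 18·16 = 288 candidates. Test each by forward raycasting.
  (4.5, 5.5, 30°): beam 1 = 4.6587 ≠ 0.5774 ✗
  (3.5, 5.5, 75°): beam 1 = 3.0000 ≠ 0.5774 ✗
  (2.5, 3.5, 255°): beam 1 = 2.8868 ≠ 0.5774 ✗
  (1.5, 5.5, 30°): beam 1 = 1.5529 ≠ 0.5774 ✗
  (4.5, 3.5, 210°): beam 1 = 1.9319 ≠ 0.5774 ✗
  …
  (1.5, 1.5, 75°): r_1=0.5774, r_2=4.0415, r_3=1.0000, r_4=0.5774 — all match ✓
No second candidate reproduces the full scan.

(x, y, θ) = (1.5, 1.5, 75°)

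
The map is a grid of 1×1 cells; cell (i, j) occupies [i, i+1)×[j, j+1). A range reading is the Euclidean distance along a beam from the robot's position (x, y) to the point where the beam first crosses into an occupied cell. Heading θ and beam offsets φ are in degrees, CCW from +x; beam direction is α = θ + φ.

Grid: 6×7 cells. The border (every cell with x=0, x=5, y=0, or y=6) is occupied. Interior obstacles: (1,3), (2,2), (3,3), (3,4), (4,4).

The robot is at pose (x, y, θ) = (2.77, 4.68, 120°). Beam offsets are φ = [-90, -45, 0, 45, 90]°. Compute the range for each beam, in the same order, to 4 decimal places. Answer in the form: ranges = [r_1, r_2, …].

beam 1: φ=-90°, α=30°
  d=(0.8660,0.5000)  start (2,4)  tX=0.2656 tY=0.6400  stride 1/|dx|=1.1547 1/|dy|=2.0000
    cross x-line → (3,4), t=0.2656 (wall)
  → r_1 = 0.2656
beam 2: φ=-45°, α=75°
  d=(0.2588,0.9659)  start (2,4)  tX=0.8887 tY=0.3313  stride 1/|dx|=3.8637 1/|dy|=1.0353
    cross y-line → (2,5), t=0.3313
    cross x-line → (3,5), t=0.8887
    cross y-line → (3,6), t=1.3666 (wall)
  → r_2 = 1.3666
beam 3: φ=0°, α=120°
  d=(-0.5000,0.8660)  start (2,4)  tX=1.5400 tY=0.3695  stride 1/|dx|=2.0000 1/|dy|=1.1547
    cross y-line → (2,5), t=0.3695
    cross y-line → (2,6), t=1.5242 (wall)
  → r_3 = 1.5242
beam 4: φ=45°, α=165°
  d=(-0.9659,0.2588)  start (2,4)  tX=0.7972 tY=1.2364  stride 1/|dx|=1.0353 1/|dy|=3.8637
    cross x-line → (1,4), t=0.7972
    cross y-line → (1,5), t=1.2364
    cross x-line → (0,5), t=1.8324 (wall)
  → r_4 = 1.8324
beam 5: φ=90°, α=210°
  d=(-0.8660,-0.5000)  start (2,4)  tX=0.8891 tY=1.3600  stride 1/|dx|=1.1547 1/|dy|=2.0000
    cross x-line → (1,4), t=0.8891
    cross y-line → (1,3), t=1.3600 (wall)
  → r_5 = 1.3600

ranges = [0.2656, 1.3666, 1.5242, 1.8324, 1.3600]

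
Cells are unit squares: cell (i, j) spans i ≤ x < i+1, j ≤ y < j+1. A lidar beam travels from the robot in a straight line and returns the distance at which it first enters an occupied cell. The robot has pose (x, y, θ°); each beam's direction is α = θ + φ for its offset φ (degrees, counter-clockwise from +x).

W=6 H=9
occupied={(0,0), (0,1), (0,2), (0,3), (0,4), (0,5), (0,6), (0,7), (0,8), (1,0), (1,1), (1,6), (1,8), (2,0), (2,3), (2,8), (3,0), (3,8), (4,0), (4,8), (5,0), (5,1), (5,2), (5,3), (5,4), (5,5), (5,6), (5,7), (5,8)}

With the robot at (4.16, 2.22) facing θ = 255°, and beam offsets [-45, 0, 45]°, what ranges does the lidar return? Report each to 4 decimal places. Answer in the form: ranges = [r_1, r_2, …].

ranges = [2.4400, 1.2630, 1.4087]

beam 1: φ=-45°, α=210°
  dir = (cos 210°, sin 210°) = (-0.8660, -0.5000); from cell (4,2)
  next x-line at t=0.1848, next y-line at t=0.4400; Δt_x=1.1547, Δt_y=2.0000
    x: enter (3,2) at t=0.1848
    y: enter (3,1) at t=0.4400
    x: enter (2,1) at t=1.3395
    y: enter (2,0) at t=2.4400 ← occupied
  → r_1 = 2.4400
beam 2: φ=0°, α=255°
  dir = (cos 255°, sin 255°) = (-0.2588, -0.9659); from cell (4,2)
  next x-line at t=0.6182, next y-line at t=0.2278; Δt_x=3.8637, Δt_y=1.0353
    y: enter (4,1) at t=0.2278
    x: enter (3,1) at t=0.6182
    y: enter (3,0) at t=1.2630 ← occupied
  → r_2 = 1.2630
beam 3: φ=45°, α=300°
  dir = (cos 300°, sin 300°) = (0.5000, -0.8660); from cell (4,2)
  next x-line at t=1.6800, next y-line at t=0.2540; Δt_x=2.0000, Δt_y=1.1547
    y: enter (4,1) at t=0.2540
    y: enter (4,0) at t=1.4087 ← occupied
  → r_3 = 1.4087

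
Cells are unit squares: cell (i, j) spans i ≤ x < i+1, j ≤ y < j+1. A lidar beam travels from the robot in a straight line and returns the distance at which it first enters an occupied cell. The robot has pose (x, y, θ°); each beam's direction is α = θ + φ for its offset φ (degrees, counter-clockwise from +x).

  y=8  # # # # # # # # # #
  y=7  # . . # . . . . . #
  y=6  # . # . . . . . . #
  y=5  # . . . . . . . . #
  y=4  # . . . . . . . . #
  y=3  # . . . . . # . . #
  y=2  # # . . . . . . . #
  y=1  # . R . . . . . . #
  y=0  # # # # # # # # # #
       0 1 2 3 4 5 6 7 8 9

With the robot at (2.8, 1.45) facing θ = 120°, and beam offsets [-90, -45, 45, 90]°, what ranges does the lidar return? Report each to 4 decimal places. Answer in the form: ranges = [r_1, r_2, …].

ranges = [3.6950, 6.7811, 1.8635, 0.9000]

beam 1: φ=-90°, α=30°
  cosα=0.8660 sinα=0.5000 | (2,1) | tMaxX 0.2309 tMaxY 1.1000 | tΔX 1.1547 tΔY 2.0000
    t=0.2309 [x] (3,1)
    t=1.1000 [y] (3,2)
    t=1.3856 [x] (4,2)
    t=2.5403 [x] (5,2)
    t=3.1000 [y] (5,3)
    t=3.6950 [x] (6,3) — stop
  → r_1 = 3.6950
beam 2: φ=-45°, α=75°
  cosα=0.2588 sinα=0.9659 | (2,1) | tMaxX 0.7727 tMaxY 0.5694 | tΔX 3.8637 tΔY 1.0353
    t=0.5694 [y] (2,2)
    t=0.7727 [x] (3,2)
    t=1.6047 [y] (3,3)
    t=2.6400 [y] (3,4)
    t=3.6752 [y] (3,5)
    t=4.6364 [x] (4,5)
    t=4.7105 [y] (4,6)
    t=5.7458 [y] (4,7)
    t=6.7811 [y] (4,8) — stop
  → r_2 = 6.7811
beam 3: φ=45°, α=165°
  cosα=-0.9659 sinα=0.2588 | (2,1) | tMaxX 0.8282 tMaxY 2.1250 | tΔX 1.0353 tΔY 3.8637
    t=0.8282 [x] (1,1)
    t=1.8635 [x] (0,1) — stop
  → r_3 = 1.8635
beam 4: φ=90°, α=210°
  cosα=-0.8660 sinα=-0.5000 | (2,1) | tMaxX 0.9238 tMaxY 0.9000 | tΔX 1.1547 tΔY 2.0000
    t=0.9000 [y] (2,0) — stop
  → r_4 = 0.9000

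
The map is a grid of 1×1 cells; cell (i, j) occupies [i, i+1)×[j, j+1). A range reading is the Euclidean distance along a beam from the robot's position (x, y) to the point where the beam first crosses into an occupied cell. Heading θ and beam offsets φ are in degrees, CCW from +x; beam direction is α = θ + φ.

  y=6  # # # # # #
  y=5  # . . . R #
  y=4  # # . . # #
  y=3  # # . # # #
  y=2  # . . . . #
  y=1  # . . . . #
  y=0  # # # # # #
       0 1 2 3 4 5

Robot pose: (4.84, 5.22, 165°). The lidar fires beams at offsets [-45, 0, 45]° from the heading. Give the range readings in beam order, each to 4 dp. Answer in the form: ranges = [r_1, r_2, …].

ranges = [0.9007, 3.0137, 0.4400]

beam 1: φ=-45°, α=120°
  cosα=-0.5000 sinα=0.8660 | (4,5) | tMaxX 1.6800 tMaxY 0.9007 | tΔX 2.0000 tΔY 1.1547
    t=0.9007 [y] (4,6) — stop
  → r_1 = 0.9007
beam 2: φ=0°, α=165°
  cosα=-0.9659 sinα=0.2588 | (4,5) | tMaxX 0.8696 tMaxY 3.0137 | tΔX 1.0353 tΔY 3.8637
    t=0.8696 [x] (3,5)
    t=1.9049 [x] (2,5)
    t=2.9402 [x] (1,5)
    t=3.0137 [y] (1,6) — stop
  → r_2 = 3.0137
beam 3: φ=45°, α=210°
  cosα=-0.8660 sinα=-0.5000 | (4,5) | tMaxX 0.9699 tMaxY 0.4400 | tΔX 1.1547 tΔY 2.0000
    t=0.4400 [y] (4,4) — stop
  → r_3 = 0.4400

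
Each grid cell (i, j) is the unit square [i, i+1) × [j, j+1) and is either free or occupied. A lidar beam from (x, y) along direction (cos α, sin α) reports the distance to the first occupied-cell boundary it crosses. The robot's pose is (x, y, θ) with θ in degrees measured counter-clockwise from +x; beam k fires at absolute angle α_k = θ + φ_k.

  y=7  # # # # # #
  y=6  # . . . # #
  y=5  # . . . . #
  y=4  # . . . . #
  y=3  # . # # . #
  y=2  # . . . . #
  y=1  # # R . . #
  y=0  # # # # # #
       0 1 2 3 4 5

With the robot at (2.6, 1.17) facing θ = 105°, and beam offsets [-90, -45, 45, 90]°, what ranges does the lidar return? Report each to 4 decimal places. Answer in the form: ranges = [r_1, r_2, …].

beam 1: φ=-90°, α=15°
  cosα=0.9659 sinα=0.2588 | (2,1) | tMaxX 0.4141 tMaxY 3.2069 | tΔX 1.0353 tΔY 3.8637
    t=0.4141 [x] (3,1)
    t=1.4494 [x] (4,1)
    t=2.4847 [x] (5,1) — stop
  → r_1 = 2.4847
beam 2: φ=-45°, α=60°
  cosα=0.5000 sinα=0.8660 | (2,1) | tMaxX 0.8000 tMaxY 0.9584 | tΔX 2.0000 tΔY 1.1547
    t=0.8000 [x] (3,1)
    t=0.9584 [y] (3,2)
    t=2.1131 [y] (3,3) — stop
  → r_2 = 2.1131
beam 3: φ=45°, α=150°
  cosα=-0.8660 sinα=0.5000 | (2,1) | tMaxX 0.6928 tMaxY 1.6600 | tΔX 1.1547 tΔY 2.0000
    t=0.6928 [x] (1,1) — stop
  → r_3 = 0.6928
beam 4: φ=90°, α=195°
  cosα=-0.9659 sinα=-0.2588 | (2,1) | tMaxX 0.6212 tMaxY 0.6568 | tΔX 1.0353 tΔY 3.8637
    t=0.6212 [x] (1,1) — stop
  → r_4 = 0.6212

ranges = [2.4847, 2.1131, 0.6928, 0.6212]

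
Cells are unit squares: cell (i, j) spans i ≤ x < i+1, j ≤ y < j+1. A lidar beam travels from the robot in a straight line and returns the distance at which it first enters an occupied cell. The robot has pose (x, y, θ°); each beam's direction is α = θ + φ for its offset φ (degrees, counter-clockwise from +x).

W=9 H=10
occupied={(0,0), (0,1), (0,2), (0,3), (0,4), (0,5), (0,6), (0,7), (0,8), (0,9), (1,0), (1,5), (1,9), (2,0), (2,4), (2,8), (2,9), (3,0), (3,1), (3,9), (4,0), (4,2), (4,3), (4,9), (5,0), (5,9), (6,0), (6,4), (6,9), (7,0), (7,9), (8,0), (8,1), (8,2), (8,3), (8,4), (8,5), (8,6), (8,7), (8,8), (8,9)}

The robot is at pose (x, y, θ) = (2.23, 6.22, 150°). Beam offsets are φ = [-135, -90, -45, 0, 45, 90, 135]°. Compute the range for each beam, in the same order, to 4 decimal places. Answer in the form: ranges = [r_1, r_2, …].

ranges = [5.9735, 3.2101, 2.8781, 1.4203, 0.8500, 0.4600, 1.2630]

beam 1: φ=-135°, α=15°
  direction (0.9659, 0.2588); cell (2,6); t to first gridline: x 0.7972, y 3.0137 (then +1.0353 / +3.8637)
    (3,6) via x @ 0.7972
    (4,6) via x @ 1.8324
    (5,6) via x @ 2.8677
    (5,7) via y @ 3.0137
    (6,7) via x @ 3.9030
    (7,7) via x @ 4.9383
    (8,7) via x @ 5.9735  # hit
  → r_1 = 5.9735
beam 2: φ=-90°, α=60°
  direction (0.5000, 0.8660); cell (2,6); t to first gridline: x 1.5400, y 0.9007 (then +2.0000 / +1.1547)
    (2,7) via y @ 0.9007
    (3,7) via x @ 1.5400
    (3,8) via y @ 2.0554
    (3,9) via y @ 3.2101  # hit
  → r_2 = 3.2101
beam 3: φ=-45°, α=105°
  direction (-0.2588, 0.9659); cell (2,6); t to first gridline: x 0.8887, y 0.8075 (then +3.8637 / +1.0353)
    (2,7) via y @ 0.8075
    (1,7) via x @ 0.8887
    (1,8) via y @ 1.8428
    (1,9) via y @ 2.8781  # hit
  → r_3 = 2.8781
beam 4: φ=0°, α=150°
  direction (-0.8660, 0.5000); cell (2,6); t to first gridline: x 0.2656, y 1.5600 (then +1.1547 / +2.0000)
    (1,6) via x @ 0.2656
    (0,6) via x @ 1.4203  # hit
  → r_4 = 1.4203
beam 5: φ=45°, α=195°
  direction (-0.9659, -0.2588); cell (2,6); t to first gridline: x 0.2381, y 0.8500 (then +1.0353 / +3.8637)
    (1,6) via x @ 0.2381
    (1,5) via y @ 0.8500  # hit
  → r_5 = 0.8500
beam 6: φ=90°, α=240°
  direction (-0.5000, -0.8660); cell (2,6); t to first gridline: x 0.4600, y 0.2540 (then +2.0000 / +1.1547)
    (2,5) via y @ 0.2540
    (1,5) via x @ 0.4600  # hit
  → r_6 = 0.4600
beam 7: φ=135°, α=285°
  direction (0.2588, -0.9659); cell (2,6); t to first gridline: x 2.9751, y 0.2278 (then +3.8637 / +1.0353)
    (2,5) via y @ 0.2278
    (2,4) via y @ 1.2630  # hit
  → r_7 = 1.2630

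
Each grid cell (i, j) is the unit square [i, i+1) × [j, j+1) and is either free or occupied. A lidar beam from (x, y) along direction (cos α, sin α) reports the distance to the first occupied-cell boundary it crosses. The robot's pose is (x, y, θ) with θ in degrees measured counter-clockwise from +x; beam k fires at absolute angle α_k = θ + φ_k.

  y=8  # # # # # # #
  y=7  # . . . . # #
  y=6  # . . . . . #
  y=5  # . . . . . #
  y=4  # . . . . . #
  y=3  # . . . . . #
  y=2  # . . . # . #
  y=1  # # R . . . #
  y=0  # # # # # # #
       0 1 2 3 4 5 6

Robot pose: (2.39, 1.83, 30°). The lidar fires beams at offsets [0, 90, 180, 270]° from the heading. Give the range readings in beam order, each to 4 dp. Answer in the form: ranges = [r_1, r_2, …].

ranges = [1.8591, 2.7800, 0.4503, 0.9584]

beam 1: φ=0°, α=30°
  dir = (cos 30°, sin 30°) = (0.8660, 0.5000); from cell (2,1)
  next x-line at t=0.7044, next y-line at t=0.3400; Δt_x=1.1547, Δt_y=2.0000
    y: enter (2,2) at t=0.3400
    x: enter (3,2) at t=0.7044
    x: enter (4,2) at t=1.8591 ← occupied
  → r_1 = 1.8591
beam 2: φ=90°, α=120°
  dir = (cos 120°, sin 120°) = (-0.5000, 0.8660); from cell (2,1)
  next x-line at t=0.7800, next y-line at t=0.1963; Δt_x=2.0000, Δt_y=1.1547
    y: enter (2,2) at t=0.1963
    x: enter (1,2) at t=0.7800
    y: enter (1,3) at t=1.3510
    y: enter (1,4) at t=2.5057
    x: enter (0,4) at t=2.7800 ← occupied
  → r_2 = 2.7800
beam 3: φ=180°, α=210°
  dir = (cos 210°, sin 210°) = (-0.8660, -0.5000); from cell (2,1)
  next x-line at t=0.4503, next y-line at t=1.6600; Δt_x=1.1547, Δt_y=2.0000
    x: enter (1,1) at t=0.4503 ← occupied
  → r_3 = 0.4503
beam 4: φ=270°, α=300°
  dir = (cos 300°, sin 300°) = (0.5000, -0.8660); from cell (2,1)
  next x-line at t=1.2200, next y-line at t=0.9584; Δt_x=2.0000, Δt_y=1.1547
    y: enter (2,0) at t=0.9584 ← occupied
  → r_4 = 0.9584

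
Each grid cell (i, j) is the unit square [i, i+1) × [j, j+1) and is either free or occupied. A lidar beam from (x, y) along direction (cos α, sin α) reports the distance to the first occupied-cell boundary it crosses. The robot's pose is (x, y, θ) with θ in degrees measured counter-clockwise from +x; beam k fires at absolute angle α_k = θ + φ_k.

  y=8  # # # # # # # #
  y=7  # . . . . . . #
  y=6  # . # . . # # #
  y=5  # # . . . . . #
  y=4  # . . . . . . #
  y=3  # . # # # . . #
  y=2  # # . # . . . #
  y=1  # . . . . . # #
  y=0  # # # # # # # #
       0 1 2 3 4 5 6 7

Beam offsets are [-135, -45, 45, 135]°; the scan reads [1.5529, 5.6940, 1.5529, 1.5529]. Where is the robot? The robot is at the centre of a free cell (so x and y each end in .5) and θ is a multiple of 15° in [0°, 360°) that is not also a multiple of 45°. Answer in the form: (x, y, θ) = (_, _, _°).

(x, y, θ) = (5.5, 2.5, 150°)

Candidates: 32 free-cell centres × 16 headings = 512 poses. Raycast each; keep the one whose scan matches to 4 dp.
  (3.5, 5.5, 30°): beam 2 = 3.6235 ≠ 5.6940 ✗
  (5.5, 3.5, 195°): beam 1 = 2.8868 ≠ 1.5529 ✗
  (4.5, 2.5, 150°): beam 1 = 2.5882 ≠ 1.5529 ✗
  (4.5, 5.5, 75°): beam 1 = 4.0415 ≠ 1.5529 ✗
  …
  (5.5, 2.5, 150°): r_1=1.5529, r_2=5.6940, r_3=1.5529, r_4=1.5529 — all match ✓
Only this pose fits every beam.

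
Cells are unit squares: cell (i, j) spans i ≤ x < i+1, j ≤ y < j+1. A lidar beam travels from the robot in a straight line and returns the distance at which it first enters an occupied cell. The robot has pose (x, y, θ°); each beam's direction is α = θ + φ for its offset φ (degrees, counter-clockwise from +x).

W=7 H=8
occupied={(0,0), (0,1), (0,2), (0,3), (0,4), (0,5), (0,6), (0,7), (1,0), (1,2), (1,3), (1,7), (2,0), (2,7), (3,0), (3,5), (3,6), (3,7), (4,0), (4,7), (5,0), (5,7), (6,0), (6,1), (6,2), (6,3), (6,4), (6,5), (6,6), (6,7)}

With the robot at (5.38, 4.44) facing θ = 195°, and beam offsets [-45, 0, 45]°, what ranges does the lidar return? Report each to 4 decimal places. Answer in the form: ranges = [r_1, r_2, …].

beam 1: φ=-45°, α=150°
  dir = (cos 150°, sin 150°) = (-0.8660, 0.5000); from cell (5,4)
  next x-line at t=0.4388, next y-line at t=1.1200; Δt_x=1.1547, Δt_y=2.0000
    x: enter (4,4) at t=0.4388
    y: enter (4,5) at t=1.1200
    x: enter (3,5) at t=1.5935 ← occupied
  → r_1 = 1.5935
beam 2: φ=0°, α=195°
  dir = (cos 195°, sin 195°) = (-0.9659, -0.2588); from cell (5,4)
  next x-line at t=0.3934, next y-line at t=1.7000; Δt_x=1.0353, Δt_y=3.8637
    x: enter (4,4) at t=0.3934
    x: enter (3,4) at t=1.4287
    y: enter (3,3) at t=1.7000
    x: enter (2,3) at t=2.4640
    x: enter (1,3) at t=3.4992 ← occupied
  → r_2 = 3.4992
beam 3: φ=45°, α=240°
  dir = (cos 240°, sin 240°) = (-0.5000, -0.8660); from cell (5,4)
  next x-line at t=0.7600, next y-line at t=0.5081; Δt_x=2.0000, Δt_y=1.1547
    y: enter (5,3) at t=0.5081
    x: enter (4,3) at t=0.7600
    y: enter (4,2) at t=1.6628
    x: enter (3,2) at t=2.7600
    y: enter (3,1) at t=2.8175
    y: enter (3,0) at t=3.9722 ← occupied
  → r_3 = 3.9722

ranges = [1.5935, 3.4992, 3.9722]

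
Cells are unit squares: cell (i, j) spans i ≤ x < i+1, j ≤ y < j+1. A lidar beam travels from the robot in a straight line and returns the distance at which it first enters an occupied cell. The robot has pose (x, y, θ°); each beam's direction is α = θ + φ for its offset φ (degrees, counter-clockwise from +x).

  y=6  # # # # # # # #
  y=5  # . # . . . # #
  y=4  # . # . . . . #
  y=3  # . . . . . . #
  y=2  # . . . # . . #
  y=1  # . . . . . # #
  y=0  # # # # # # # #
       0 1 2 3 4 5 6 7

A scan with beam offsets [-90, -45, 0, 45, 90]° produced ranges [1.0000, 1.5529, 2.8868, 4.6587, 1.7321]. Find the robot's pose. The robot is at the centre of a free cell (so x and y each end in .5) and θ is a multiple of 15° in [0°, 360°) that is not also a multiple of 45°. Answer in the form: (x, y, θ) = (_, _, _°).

Candidates: 25 free-cell centres × 16 headings = 400 poses. Raycast each; keep the one whose scan matches to 4 dp.
  (3.5, 2.5, 30°): beam 1 = 1.7321 ≠ 1.0000 ✗
  (1.5, 1.5, 75°): beam 1 = 1.9319 ≠ 1.0000 ✗
  (4.5, 3.5, 210°): beam 1 = 2.8868 ≠ 1.0000 ✗
  (1.5, 5.5, 15°): beam 1 = 4.6587 ≠ 1.0000 ✗
  (4.5, 5.5, 345°): beam 1 = 4.6587 ≠ 1.0000 ✗
  …
  (5.5, 4.5, 150°): r_1=1.0000, r_2=1.5529, r_3=2.8868, r_4=4.6587, r_5=1.7321 — all match ✓
No second candidate reproduces the full scan.

(x, y, θ) = (5.5, 4.5, 150°)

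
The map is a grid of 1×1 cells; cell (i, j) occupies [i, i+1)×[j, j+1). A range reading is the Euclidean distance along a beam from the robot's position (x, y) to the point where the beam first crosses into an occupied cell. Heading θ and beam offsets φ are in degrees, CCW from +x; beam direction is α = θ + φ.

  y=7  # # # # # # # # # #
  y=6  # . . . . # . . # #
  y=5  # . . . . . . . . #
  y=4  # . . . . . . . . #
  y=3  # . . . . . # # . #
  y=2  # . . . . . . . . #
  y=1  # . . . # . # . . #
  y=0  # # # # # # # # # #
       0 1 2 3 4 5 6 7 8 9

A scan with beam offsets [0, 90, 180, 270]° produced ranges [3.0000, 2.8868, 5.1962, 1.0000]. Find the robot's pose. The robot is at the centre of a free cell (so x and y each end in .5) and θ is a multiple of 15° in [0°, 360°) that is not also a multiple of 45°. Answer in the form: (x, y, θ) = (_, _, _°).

Enumerate (i+0.5, j+0.5, θ) over the 42 free cells and 16 admissible headings. For each, cast all 4 beams and compare to the given ranges.
  (8.5, 2.5, 15°): beam 1 = 0.5176 ≠ 3.0000 ✗
  (7.5, 4.5, 285°): beam 1 = 0.5176 ≠ 3.0000 ✗
  (5.5, 4.5, 120°): beam 1 = 2.8868 ≠ 3.0000 ✗
  (4.5, 4.5, 285°): beam 1 = 3.6235 ≠ 3.0000 ✗
  (8.5, 1.5, 15°): beam 1 = 0.5176 ≠ 3.0000 ✗
  …
  (5.5, 4.5, 30°): r_1=3.0000, r_2=2.8868, r_3=5.1962, r_4=1.0000 — all match ✓
No second candidate reproduces the full scan.

(x, y, θ) = (5.5, 4.5, 30°)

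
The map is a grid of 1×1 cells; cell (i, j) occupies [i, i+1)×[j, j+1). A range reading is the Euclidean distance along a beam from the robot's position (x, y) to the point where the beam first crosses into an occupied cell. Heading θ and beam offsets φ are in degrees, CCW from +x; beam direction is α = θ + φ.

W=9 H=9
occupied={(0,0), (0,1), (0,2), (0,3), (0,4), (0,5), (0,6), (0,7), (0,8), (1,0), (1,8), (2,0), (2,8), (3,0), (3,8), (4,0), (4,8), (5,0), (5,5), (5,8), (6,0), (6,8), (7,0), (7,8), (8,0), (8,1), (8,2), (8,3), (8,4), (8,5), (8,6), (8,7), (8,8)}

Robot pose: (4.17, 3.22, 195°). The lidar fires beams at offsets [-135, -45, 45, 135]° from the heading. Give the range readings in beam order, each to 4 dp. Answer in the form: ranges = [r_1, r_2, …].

ranges = [2.0554, 3.6604, 2.5634, 4.4225]

beam 1: φ=-135°, α=60°
  cosα=0.5000 sinα=0.8660 | (4,3) | tMaxX 1.6600 tMaxY 0.9007 | tΔX 2.0000 tΔY 1.1547
    t=0.9007 [y] (4,4)
    t=1.6600 [x] (5,4)
    t=2.0554 [y] (5,5) — stop
  → r_1 = 2.0554
beam 2: φ=-45°, α=150°
  cosα=-0.8660 sinα=0.5000 | (4,3) | tMaxX 0.1963 tMaxY 1.5600 | tΔX 1.1547 tΔY 2.0000
    t=0.1963 [x] (3,3)
    t=1.3510 [x] (2,3)
    t=1.5600 [y] (2,4)
    t=2.5057 [x] (1,4)
    t=3.5600 [y] (1,5)
    t=3.6604 [x] (0,5) — stop
  → r_2 = 3.6604
beam 3: φ=45°, α=240°
  cosα=-0.5000 sinα=-0.8660 | (4,3) | tMaxX 0.3400 tMaxY 0.2540 | tΔX 2.0000 tΔY 1.1547
    t=0.2540 [y] (4,2)
    t=0.3400 [x] (3,2)
    t=1.4087 [y] (3,1)
    t=2.3400 [x] (2,1)
    t=2.5634 [y] (2,0) — stop
  → r_3 = 2.5634
beam 4: φ=135°, α=330°
  cosα=0.8660 sinα=-0.5000 | (4,3) | tMaxX 0.9584 tMaxY 0.4400 | tΔX 1.1547 tΔY 2.0000
    t=0.4400 [y] (4,2)
    t=0.9584 [x] (5,2)
    t=2.1131 [x] (6,2)
    t=2.4400 [y] (6,1)
    t=3.2678 [x] (7,1)
    t=4.4225 [x] (8,1) — stop
  → r_4 = 4.4225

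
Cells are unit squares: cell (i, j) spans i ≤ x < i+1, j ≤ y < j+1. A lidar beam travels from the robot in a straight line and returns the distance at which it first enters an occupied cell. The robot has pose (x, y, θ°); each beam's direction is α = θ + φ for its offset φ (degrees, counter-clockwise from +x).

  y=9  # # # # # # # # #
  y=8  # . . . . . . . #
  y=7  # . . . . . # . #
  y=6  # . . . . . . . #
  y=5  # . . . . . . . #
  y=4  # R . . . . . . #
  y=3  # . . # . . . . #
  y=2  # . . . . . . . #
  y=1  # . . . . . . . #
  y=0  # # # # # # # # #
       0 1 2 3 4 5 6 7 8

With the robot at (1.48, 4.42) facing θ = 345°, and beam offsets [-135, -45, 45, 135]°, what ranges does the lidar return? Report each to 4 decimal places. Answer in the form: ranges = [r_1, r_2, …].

ranges = [0.5543, 3.9491, 5.2192, 0.9600]

beam 1: φ=-135°, α=210°
  direction (-0.8660, -0.5000); cell (1,4); t to first gridline: x 0.5543, y 0.8400 (then +1.1547 / +2.0000)
    (0,4) via x @ 0.5543  # hit
  → r_1 = 0.5543
beam 2: φ=-45°, α=300°
  direction (0.5000, -0.8660); cell (1,4); t to first gridline: x 1.0400, y 0.4850 (then +2.0000 / +1.1547)
    (1,3) via y @ 0.4850
    (2,3) via x @ 1.0400
    (2,2) via y @ 1.6397
    (2,1) via y @ 2.7944
    (3,1) via x @ 3.0400
    (3,0) via y @ 3.9491  # hit
  → r_2 = 3.9491
beam 3: φ=45°, α=30°
  direction (0.8660, 0.5000); cell (1,4); t to first gridline: x 0.6004, y 1.1600 (then +1.1547 / +2.0000)
    (2,4) via x @ 0.6004
    (2,5) via y @ 1.1600
    (3,5) via x @ 1.7551
    (4,5) via x @ 2.9098
    (4,6) via y @ 3.1600
    (5,6) via x @ 4.0645
    (5,7) via y @ 5.1600
    (6,7) via x @ 5.2192  # hit
  → r_3 = 5.2192
beam 4: φ=135°, α=120°
  direction (-0.5000, 0.8660); cell (1,4); t to first gridline: x 0.9600, y 0.6697 (then +2.0000 / +1.1547)
    (1,5) via y @ 0.6697
    (0,5) via x @ 0.9600  # hit
  → r_4 = 0.9600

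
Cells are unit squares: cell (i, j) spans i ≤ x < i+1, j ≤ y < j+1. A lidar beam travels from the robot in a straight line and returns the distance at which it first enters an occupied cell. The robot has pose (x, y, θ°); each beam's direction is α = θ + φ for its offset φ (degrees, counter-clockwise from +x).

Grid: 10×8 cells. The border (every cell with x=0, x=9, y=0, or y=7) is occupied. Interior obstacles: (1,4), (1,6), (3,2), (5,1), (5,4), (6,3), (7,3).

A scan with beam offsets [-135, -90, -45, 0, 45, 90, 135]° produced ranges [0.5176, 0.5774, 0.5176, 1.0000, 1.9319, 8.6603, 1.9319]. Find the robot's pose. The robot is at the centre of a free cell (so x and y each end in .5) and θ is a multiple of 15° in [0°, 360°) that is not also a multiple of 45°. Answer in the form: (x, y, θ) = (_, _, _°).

(x, y, θ) = (8.5, 1.5, 60°)

Candidates: 41 free-cell centres × 16 headings = 656 poses. Raycast each; keep the one whose scan matches to 4 dp.
  (8.5, 6.5, 255°): beam 1 = 0.5774 ≠ 0.5176 ✗
  (8.5, 6.5, 195°): beam 1 = 0.5774 ≠ 0.5176 ✗
  (2.5, 2.5, 120°): beam 3 = 4.6587 ≠ 0.5176 ✗
  (5.5, 6.5, 30°): beam 1 = 1.5529 ≠ 0.5176 ✗
  (2.5, 4.5, 240°): beam 1 = 1.9319 ≠ 0.5176 ✗
  …
  (8.5, 1.5, 60°): r_1=0.5176, r_2=0.5774, r_3=0.5176, r_4=1.0000, r_5=1.9319, r_6=8.6603, r_7=1.9319 — all match ✓
No second candidate reproduces the full scan.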